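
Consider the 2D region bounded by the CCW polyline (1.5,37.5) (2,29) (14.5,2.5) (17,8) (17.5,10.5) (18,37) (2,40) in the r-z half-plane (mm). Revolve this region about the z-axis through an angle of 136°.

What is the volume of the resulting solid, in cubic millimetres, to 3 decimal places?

Profile (r,z), 7 vertices: (1.5,37.5) (2,29) (14.5,2.5) (17,8) (17.5,10.5) (18,37) (2,40)
edge 0: (1.5,37.5)→(2,29)  cross = 1.5·29 − 2·37.5 = -31.5000; (r_i+r_j)·cross = 3.5·-31.5000 = -110.2500
edge 1: (2,29)→(14.5,2.5)  cross = 2·2.5 − 14.5·29 = -415.5000; (r_i+r_j)·cross = 16.5·-415.5000 = -6855.7500
edge 2: (14.5,2.5)→(17,8)  cross = 14.5·8 − 17·2.5 = 73.5000; (r_i+r_j)·cross = 31.5·73.5000 = 2315.2500
edge 3: (17,8)→(17.5,10.5)  cross = 17·10.5 − 17.5·8 = 38.5000; (r_i+r_j)·cross = 34.5·38.5000 = 1328.2500
edge 4: (17.5,10.5)→(18,37)  cross = 17.5·37 − 18·10.5 = 458.5000; (r_i+r_j)·cross = 35.5·458.5000 = 16276.7500
edge 5: (18,37)→(2,40)  cross = 18·40 − 2·37 = 646.0000; (r_i+r_j)·cross = 20·646.0000 = 12920.0000
edge 6: (2,40)→(1.5,37.5)  cross = 2·37.5 − 1.5·40 = 15.0000; (r_i+r_j)·cross = 3.5·15.0000 = 52.5000
Σcross = 784.5000 → A = |Σcross|/2 = 392.2500 mm²
Σ(r_i+r_j)·cross = 25926.7500 → first moment M = |Σ|/6 = 4321.1250
R_c = M/A = 4321.1250/392.2500 = 11.0163 mm
θ = 136° = 2.373648 rad
V = θ·R_c·A = 2.373648·11.0163·392.2500 = 10256.829 mm³

Volume = 10256.829 mm³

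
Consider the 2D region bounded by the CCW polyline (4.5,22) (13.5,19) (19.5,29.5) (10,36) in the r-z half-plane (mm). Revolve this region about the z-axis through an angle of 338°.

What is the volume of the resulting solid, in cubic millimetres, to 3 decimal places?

Volume = 9789.006 mm³

Profile (r,z), 4 vertices: (4.5,22) (13.5,19) (19.5,29.5) (10,36)
edge 0: (4.5,22)→(13.5,19)  cross = 4.5·19 − 13.5·22 = -211.5000; (r_i+r_j)·cross = 18·-211.5000 = -3807.0000
edge 1: (13.5,19)→(19.5,29.5)  cross = 13.5·29.5 − 19.5·19 = 27.7500; (r_i+r_j)·cross = 33·27.7500 = 915.7500
edge 2: (19.5,29.5)→(10,36)  cross = 19.5·36 − 10·29.5 = 407.0000; (r_i+r_j)·cross = 29.5·407.0000 = 12006.5000
edge 3: (10,36)→(4.5,22)  cross = 10·22 − 4.5·36 = 58.0000; (r_i+r_j)·cross = 14.5·58.0000 = 841.0000
Σcross = 281.2500 → A = |Σcross|/2 = 140.6250 mm²
Σ(r_i+r_j)·cross = 9956.2500 → first moment M = |Σ|/6 = 1659.3750
R_c = M/A = 1659.3750/140.6250 = 11.8000 mm
θ = 338° = 5.899213 rad
V = θ·R_c·A = 5.899213·11.8000·140.6250 = 9789.006 mm³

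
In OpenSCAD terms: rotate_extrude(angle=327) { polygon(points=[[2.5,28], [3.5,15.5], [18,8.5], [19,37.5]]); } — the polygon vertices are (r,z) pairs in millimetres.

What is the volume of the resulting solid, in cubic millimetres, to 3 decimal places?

Profile (r,z), 4 vertices: (2.5,28) (3.5,15.5) (18,8.5) (19,37.5)
edge 0: (2.5,28)→(3.5,15.5)  cross = 2.5·15.5 − 3.5·28 = -59.2500; (r_i+r_j)·cross = 6·-59.2500 = -355.5000
edge 1: (3.5,15.5)→(18,8.5)  cross = 3.5·8.5 − 18·15.5 = -249.2500; (r_i+r_j)·cross = 21.5·-249.2500 = -5358.8750
edge 2: (18,8.5)→(19,37.5)  cross = 18·37.5 − 19·8.5 = 513.5000; (r_i+r_j)·cross = 37·513.5000 = 18999.5000
edge 3: (19,37.5)→(2.5,28)  cross = 19·28 − 2.5·37.5 = 438.2500; (r_i+r_j)·cross = 21.5·438.2500 = 9422.3750
Σcross = 643.2500 → A = |Σcross|/2 = 321.6250 mm²
Σ(r_i+r_j)·cross = 22707.5000 → first moment M = |Σ|/6 = 3784.5833
R_c = M/A = 3784.5833/321.6250 = 11.7671 mm
θ = 327° = 5.707227 rad
V = θ·R_c·A = 5.707227·11.7671·321.6250 = 21599.475 mm³

Volume = 21599.475 mm³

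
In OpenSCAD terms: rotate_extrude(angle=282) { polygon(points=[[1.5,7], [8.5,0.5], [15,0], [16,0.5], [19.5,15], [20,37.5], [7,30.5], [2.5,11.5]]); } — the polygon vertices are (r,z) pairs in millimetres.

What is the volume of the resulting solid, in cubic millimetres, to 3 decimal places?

Volume = 27973.110 mm³

Profile (r,z), 8 vertices: (1.5,7) (8.5,0.5) (15,0) (16,0.5) (19.5,15) (20,37.5) (7,30.5) (2.5,11.5)
edge 0: (1.5,7)→(8.5,0.5)  cross = 1.5·0.5 − 8.5·7 = -58.7500; (r_i+r_j)·cross = 10·-58.7500 = -587.5000
edge 1: (8.5,0.5)→(15,0)  cross = 8.5·0 − 15·0.5 = -7.5000; (r_i+r_j)·cross = 23.5·-7.5000 = -176.2500
edge 2: (15,0)→(16,0.5)  cross = 15·0.5 − 16·0 = 7.5000; (r_i+r_j)·cross = 31·7.5000 = 232.5000
edge 3: (16,0.5)→(19.5,15)  cross = 16·15 − 19.5·0.5 = 230.2500; (r_i+r_j)·cross = 35.5·230.2500 = 8173.8750
edge 4: (19.5,15)→(20,37.5)  cross = 19.5·37.5 − 20·15 = 431.2500; (r_i+r_j)·cross = 39.5·431.2500 = 17034.3750
edge 5: (20,37.5)→(7,30.5)  cross = 20·30.5 − 7·37.5 = 347.5000; (r_i+r_j)·cross = 27·347.5000 = 9382.5000
edge 6: (7,30.5)→(2.5,11.5)  cross = 7·11.5 − 2.5·30.5 = 4.2500; (r_i+r_j)·cross = 9.5·4.2500 = 40.3750
edge 7: (2.5,11.5)→(1.5,7)  cross = 2.5·7 − 1.5·11.5 = 0.2500; (r_i+r_j)·cross = 4·0.2500 = 1.0000
Σcross = 954.7500 → A = |Σcross|/2 = 477.3750 mm²
Σ(r_i+r_j)·cross = 34100.8750 → first moment M = |Σ|/6 = 5683.4792
R_c = M/A = 5683.4792/477.3750 = 11.9057 mm
θ = 282° = 4.921828 rad
V = θ·R_c·A = 4.921828·11.9057·477.3750 = 27973.110 mm³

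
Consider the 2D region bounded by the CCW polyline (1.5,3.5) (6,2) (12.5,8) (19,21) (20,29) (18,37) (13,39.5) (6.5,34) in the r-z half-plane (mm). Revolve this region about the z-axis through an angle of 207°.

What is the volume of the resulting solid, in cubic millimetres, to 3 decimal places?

Volume = 16667.573 mm³

Profile (r,z), 8 vertices: (1.5,3.5) (6,2) (12.5,8) (19,21) (20,29) (18,37) (13,39.5) (6.5,34)
edge 0: (1.5,3.5)→(6,2)  cross = 1.5·2 − 6·3.5 = -18.0000; (r_i+r_j)·cross = 7.5·-18.0000 = -135.0000
edge 1: (6,2)→(12.5,8)  cross = 6·8 − 12.5·2 = 23.0000; (r_i+r_j)·cross = 18.5·23.0000 = 425.5000
edge 2: (12.5,8)→(19,21)  cross = 12.5·21 − 19·8 = 110.5000; (r_i+r_j)·cross = 31.5·110.5000 = 3480.7500
edge 3: (19,21)→(20,29)  cross = 19·29 − 20·21 = 131.0000; (r_i+r_j)·cross = 39·131.0000 = 5109.0000
edge 4: (20,29)→(18,37)  cross = 20·37 − 18·29 = 218.0000; (r_i+r_j)·cross = 38·218.0000 = 8284.0000
edge 5: (18,37)→(13,39.5)  cross = 18·39.5 − 13·37 = 230.0000; (r_i+r_j)·cross = 31·230.0000 = 7130.0000
edge 6: (13,39.5)→(6.5,34)  cross = 13·34 − 6.5·39.5 = 185.2500; (r_i+r_j)·cross = 19.5·185.2500 = 3612.3750
edge 7: (6.5,34)→(1.5,3.5)  cross = 6.5·3.5 − 1.5·34 = -28.2500; (r_i+r_j)·cross = 8·-28.2500 = -226.0000
Σcross = 851.5000 → A = |Σcross|/2 = 425.7500 mm²
Σ(r_i+r_j)·cross = 27680.6250 → first moment M = |Σ|/6 = 4613.4375
R_c = M/A = 4613.4375/425.7500 = 10.8360 mm
θ = 207° = 3.612832 rad
V = θ·R_c·A = 3.612832·10.8360·425.7500 = 16667.573 mm³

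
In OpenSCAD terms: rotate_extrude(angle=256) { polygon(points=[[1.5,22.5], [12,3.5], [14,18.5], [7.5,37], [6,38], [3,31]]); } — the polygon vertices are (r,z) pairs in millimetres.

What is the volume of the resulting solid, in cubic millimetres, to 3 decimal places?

Volume = 7946.228 mm³

Profile (r,z), 6 vertices: (1.5,22.5) (12,3.5) (14,18.5) (7.5,37) (6,38) (3,31)
edge 0: (1.5,22.5)→(12,3.5)  cross = 1.5·3.5 − 12·22.5 = -264.7500; (r_i+r_j)·cross = 13.5·-264.7500 = -3574.1250
edge 1: (12,3.5)→(14,18.5)  cross = 12·18.5 − 14·3.5 = 173.0000; (r_i+r_j)·cross = 26·173.0000 = 4498.0000
edge 2: (14,18.5)→(7.5,37)  cross = 14·37 − 7.5·18.5 = 379.2500; (r_i+r_j)·cross = 21.5·379.2500 = 8153.8750
edge 3: (7.5,37)→(6,38)  cross = 7.5·38 − 6·37 = 63.0000; (r_i+r_j)·cross = 13.5·63.0000 = 850.5000
edge 4: (6,38)→(3,31)  cross = 6·31 − 3·38 = 72.0000; (r_i+r_j)·cross = 9·72.0000 = 648.0000
edge 5: (3,31)→(1.5,22.5)  cross = 3·22.5 − 1.5·31 = 21.0000; (r_i+r_j)·cross = 4.5·21.0000 = 94.5000
Σcross = 443.5000 → A = |Σcross|/2 = 221.7500 mm²
Σ(r_i+r_j)·cross = 10670.7500 → first moment M = |Σ|/6 = 1778.4583
R_c = M/A = 1778.4583/221.7500 = 8.0201 mm
θ = 256° = 4.468043 rad
V = θ·R_c·A = 4.468043·8.0201·221.7500 = 7946.228 mm³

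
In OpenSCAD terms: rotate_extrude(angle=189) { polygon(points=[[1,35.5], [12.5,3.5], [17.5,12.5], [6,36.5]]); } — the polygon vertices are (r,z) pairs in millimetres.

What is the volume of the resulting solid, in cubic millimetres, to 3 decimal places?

Volume = 6262.117 mm³

Profile (r,z), 4 vertices: (1,35.5) (12.5,3.5) (17.5,12.5) (6,36.5)
edge 0: (1,35.5)→(12.5,3.5)  cross = 1·3.5 − 12.5·35.5 = -440.2500; (r_i+r_j)·cross = 13.5·-440.2500 = -5943.3750
edge 1: (12.5,3.5)→(17.5,12.5)  cross = 12.5·12.5 − 17.5·3.5 = 95.0000; (r_i+r_j)·cross = 30·95.0000 = 2850.0000
edge 2: (17.5,12.5)→(6,36.5)  cross = 17.5·36.5 − 6·12.5 = 563.7500; (r_i+r_j)·cross = 23.5·563.7500 = 13248.1250
edge 3: (6,36.5)→(1,35.5)  cross = 6·35.5 − 1·36.5 = 176.5000; (r_i+r_j)·cross = 7·176.5000 = 1235.5000
Σcross = 395.0000 → A = |Σcross|/2 = 197.5000 mm²
Σ(r_i+r_j)·cross = 11390.2500 → first moment M = |Σ|/6 = 1898.3750
R_c = M/A = 1898.3750/197.5000 = 9.6120 mm
θ = 189° = 3.298672 rad
V = θ·R_c·A = 3.298672·9.6120·197.5000 = 6262.117 mm³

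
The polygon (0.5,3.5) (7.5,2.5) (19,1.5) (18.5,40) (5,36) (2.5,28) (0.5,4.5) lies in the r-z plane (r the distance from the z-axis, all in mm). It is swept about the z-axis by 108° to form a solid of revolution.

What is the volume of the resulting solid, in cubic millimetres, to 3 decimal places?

Volume = 11817.415 mm³

Profile (r,z), 7 vertices: (0.5,3.5) (7.5,2.5) (19,1.5) (18.5,40) (5,36) (2.5,28) (0.5,4.5)
edge 0: (0.5,3.5)→(7.5,2.5)  cross = 0.5·2.5 − 7.5·3.5 = -25.0000; (r_i+r_j)·cross = 8·-25.0000 = -200.0000
edge 1: (7.5,2.5)→(19,1.5)  cross = 7.5·1.5 − 19·2.5 = -36.2500; (r_i+r_j)·cross = 26.5·-36.2500 = -960.6250
edge 2: (19,1.5)→(18.5,40)  cross = 19·40 − 18.5·1.5 = 732.2500; (r_i+r_j)·cross = 37.5·732.2500 = 27459.3750
edge 3: (18.5,40)→(5,36)  cross = 18.5·36 − 5·40 = 466.0000; (r_i+r_j)·cross = 23.5·466.0000 = 10951.0000
edge 4: (5,36)→(2.5,28)  cross = 5·28 − 2.5·36 = 50.0000; (r_i+r_j)·cross = 7.5·50.0000 = 375.0000
edge 5: (2.5,28)→(0.5,4.5)  cross = 2.5·4.5 − 0.5·28 = -2.7500; (r_i+r_j)·cross = 3·-2.7500 = -8.2500
edge 6: (0.5,4.5)→(0.5,3.5)  cross = 0.5·3.5 − 0.5·4.5 = -0.5000; (r_i+r_j)·cross = 1·-0.5000 = -0.5000
Σcross = 1183.7500 → A = |Σcross|/2 = 591.8750 mm²
Σ(r_i+r_j)·cross = 37616.0000 → first moment M = |Σ|/6 = 6269.3333
R_c = M/A = 6269.3333/591.8750 = 10.5923 mm
θ = 108° = 1.884956 rad
V = θ·R_c·A = 1.884956·10.5923·591.8750 = 11817.415 mm³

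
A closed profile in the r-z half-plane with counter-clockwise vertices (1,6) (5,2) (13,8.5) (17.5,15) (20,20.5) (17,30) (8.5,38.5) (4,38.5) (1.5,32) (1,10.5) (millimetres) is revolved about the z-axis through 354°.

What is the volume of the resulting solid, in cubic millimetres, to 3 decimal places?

Profile (r,z), 10 vertices: (1,6) (5,2) (13,8.5) (17.5,15) (20,20.5) (17,30) (8.5,38.5) (4,38.5) (1.5,32) (1,10.5)
edge 0: (1,6)→(5,2)  cross = 1·2 − 5·6 = -28.0000; (r_i+r_j)·cross = 6·-28.0000 = -168.0000
edge 1: (5,2)→(13,8.5)  cross = 5·8.5 − 13·2 = 16.5000; (r_i+r_j)·cross = 18·16.5000 = 297.0000
edge 2: (13,8.5)→(17.5,15)  cross = 13·15 − 17.5·8.5 = 46.2500; (r_i+r_j)·cross = 30.5·46.2500 = 1410.6250
edge 3: (17.5,15)→(20,20.5)  cross = 17.5·20.5 − 20·15 = 58.7500; (r_i+r_j)·cross = 37.5·58.7500 = 2203.1250
edge 4: (20,20.5)→(17,30)  cross = 20·30 − 17·20.5 = 251.5000; (r_i+r_j)·cross = 37·251.5000 = 9305.5000
edge 5: (17,30)→(8.5,38.5)  cross = 17·38.5 − 8.5·30 = 399.5000; (r_i+r_j)·cross = 25.5·399.5000 = 10187.2500
edge 6: (8.5,38.5)→(4,38.5)  cross = 8.5·38.5 − 4·38.5 = 173.2500; (r_i+r_j)·cross = 12.5·173.2500 = 2165.6250
edge 7: (4,38.5)→(1.5,32)  cross = 4·32 − 1.5·38.5 = 70.2500; (r_i+r_j)·cross = 5.5·70.2500 = 386.3750
edge 8: (1.5,32)→(1,10.5)  cross = 1.5·10.5 − 1·32 = -16.2500; (r_i+r_j)·cross = 2.5·-16.2500 = -40.6250
edge 9: (1,10.5)→(1,6)  cross = 1·6 − 1·10.5 = -4.5000; (r_i+r_j)·cross = 2·-4.5000 = -9.0000
Σcross = 967.2500 → A = |Σcross|/2 = 483.6250 mm²
Σ(r_i+r_j)·cross = 25737.8750 → first moment M = |Σ|/6 = 4289.6458
R_c = M/A = 4289.6458/483.6250 = 8.8698 mm
θ = 354° = 6.178466 rad
V = θ·R_c·A = 6.178466·8.8698·483.6250 = 26503.429 mm³

Volume = 26503.429 mm³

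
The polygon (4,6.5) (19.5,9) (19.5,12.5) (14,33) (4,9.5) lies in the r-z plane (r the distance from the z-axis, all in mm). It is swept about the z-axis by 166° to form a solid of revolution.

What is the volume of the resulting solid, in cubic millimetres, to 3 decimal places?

Volume = 7796.430 mm³

Profile (r,z), 5 vertices: (4,6.5) (19.5,9) (19.5,12.5) (14,33) (4,9.5)
edge 0: (4,6.5)→(19.5,9)  cross = 4·9 − 19.5·6.5 = -90.7500; (r_i+r_j)·cross = 23.5·-90.7500 = -2132.6250
edge 1: (19.5,9)→(19.5,12.5)  cross = 19.5·12.5 − 19.5·9 = 68.2500; (r_i+r_j)·cross = 39·68.2500 = 2661.7500
edge 2: (19.5,12.5)→(14,33)  cross = 19.5·33 − 14·12.5 = 468.5000; (r_i+r_j)·cross = 33.5·468.5000 = 15694.7500
edge 3: (14,33)→(4,9.5)  cross = 14·9.5 − 4·33 = 1.0000; (r_i+r_j)·cross = 18·1.0000 = 18.0000
edge 4: (4,9.5)→(4,6.5)  cross = 4·6.5 − 4·9.5 = -12.0000; (r_i+r_j)·cross = 8·-12.0000 = -96.0000
Σcross = 435.0000 → A = |Σcross|/2 = 217.5000 mm²
Σ(r_i+r_j)·cross = 16145.8750 → first moment M = |Σ|/6 = 2690.9792
R_c = M/A = 2690.9792/217.5000 = 12.3723 mm
θ = 166° = 2.897247 rad
V = θ·R_c·A = 2.897247·12.3723·217.5000 = 7796.430 mm³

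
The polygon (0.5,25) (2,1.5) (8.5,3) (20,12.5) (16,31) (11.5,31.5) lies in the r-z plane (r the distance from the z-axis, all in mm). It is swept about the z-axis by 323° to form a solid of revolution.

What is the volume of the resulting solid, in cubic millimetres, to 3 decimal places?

Profile (r,z), 6 vertices: (0.5,25) (2,1.5) (8.5,3) (20,12.5) (16,31) (11.5,31.5)
edge 0: (0.5,25)→(2,1.5)  cross = 0.5·1.5 − 2·25 = -49.2500; (r_i+r_j)·cross = 2.5·-49.2500 = -123.1250
edge 1: (2,1.5)→(8.5,3)  cross = 2·3 − 8.5·1.5 = -6.7500; (r_i+r_j)·cross = 10.5·-6.7500 = -70.8750
edge 2: (8.5,3)→(20,12.5)  cross = 8.5·12.5 − 20·3 = 46.2500; (r_i+r_j)·cross = 28.5·46.2500 = 1318.1250
edge 3: (20,12.5)→(16,31)  cross = 20·31 − 16·12.5 = 420.0000; (r_i+r_j)·cross = 36·420.0000 = 15120.0000
edge 4: (16,31)→(11.5,31.5)  cross = 16·31.5 − 11.5·31 = 147.5000; (r_i+r_j)·cross = 27.5·147.5000 = 4056.2500
edge 5: (11.5,31.5)→(0.5,25)  cross = 11.5·25 − 0.5·31.5 = 271.7500; (r_i+r_j)·cross = 12·271.7500 = 3261.0000
Σcross = 829.5000 → A = |Σcross|/2 = 414.7500 mm²
Σ(r_i+r_j)·cross = 23561.3750 → first moment M = |Σ|/6 = 3926.8958
R_c = M/A = 3926.8958/414.7500 = 9.4681 mm
θ = 323° = 5.637413 rad
V = θ·R_c·A = 5.637413·9.4681·414.7500 = 22137.536 mm³

Volume = 22137.536 mm³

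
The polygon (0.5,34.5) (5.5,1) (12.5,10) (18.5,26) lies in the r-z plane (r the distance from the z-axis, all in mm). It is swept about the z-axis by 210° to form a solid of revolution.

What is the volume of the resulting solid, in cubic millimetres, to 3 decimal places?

Profile (r,z), 4 vertices: (0.5,34.5) (5.5,1) (12.5,10) (18.5,26)
edge 0: (0.5,34.5)→(5.5,1)  cross = 0.5·1 − 5.5·34.5 = -189.2500; (r_i+r_j)·cross = 6·-189.2500 = -1135.5000
edge 1: (5.5,1)→(12.5,10)  cross = 5.5·10 − 12.5·1 = 42.5000; (r_i+r_j)·cross = 18·42.5000 = 765.0000
edge 2: (12.5,10)→(18.5,26)  cross = 12.5·26 − 18.5·10 = 140.0000; (r_i+r_j)·cross = 31·140.0000 = 4340.0000
edge 3: (18.5,26)→(0.5,34.5)  cross = 18.5·34.5 − 0.5·26 = 625.2500; (r_i+r_j)·cross = 19·625.2500 = 11879.7500
Σcross = 618.5000 → A = |Σcross|/2 = 309.2500 mm²
Σ(r_i+r_j)·cross = 15849.2500 → first moment M = |Σ|/6 = 2641.5417
R_c = M/A = 2641.5417/309.2500 = 8.5418 mm
θ = 210° = 3.665191 rad
V = θ·R_c·A = 3.665191·8.5418·309.2500 = 9681.756 mm³

Volume = 9681.756 mm³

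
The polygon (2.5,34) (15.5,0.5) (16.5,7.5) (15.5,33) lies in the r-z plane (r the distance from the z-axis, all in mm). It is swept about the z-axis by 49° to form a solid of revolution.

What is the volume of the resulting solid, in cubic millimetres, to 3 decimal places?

Profile (r,z), 4 vertices: (2.5,34) (15.5,0.5) (16.5,7.5) (15.5,33)
edge 0: (2.5,34)→(15.5,0.5)  cross = 2.5·0.5 − 15.5·34 = -525.7500; (r_i+r_j)·cross = 18·-525.7500 = -9463.5000
edge 1: (15.5,0.5)→(16.5,7.5)  cross = 15.5·7.5 − 16.5·0.5 = 108.0000; (r_i+r_j)·cross = 32·108.0000 = 3456.0000
edge 2: (16.5,7.5)→(15.5,33)  cross = 16.5·33 − 15.5·7.5 = 428.2500; (r_i+r_j)·cross = 32·428.2500 = 13704.0000
edge 3: (15.5,33)→(2.5,34)  cross = 15.5·34 − 2.5·33 = 444.5000; (r_i+r_j)·cross = 18·444.5000 = 8001.0000
Σcross = 455.0000 → A = |Σcross|/2 = 227.5000 mm²
Σ(r_i+r_j)·cross = 15697.5000 → first moment M = |Σ|/6 = 2616.2500
R_c = M/A = 2616.2500/227.5000 = 11.5000 mm
θ = 49° = 0.855211 rad
V = θ·R_c·A = 0.855211·11.5000·227.5000 = 2237.447 mm³

Volume = 2237.447 mm³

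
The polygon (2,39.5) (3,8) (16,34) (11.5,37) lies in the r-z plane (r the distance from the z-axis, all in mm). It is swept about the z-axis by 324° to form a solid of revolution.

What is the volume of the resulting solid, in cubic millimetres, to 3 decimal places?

Volume = 9099.034 mm³

Profile (r,z), 4 vertices: (2,39.5) (3,8) (16,34) (11.5,37)
edge 0: (2,39.5)→(3,8)  cross = 2·8 − 3·39.5 = -102.5000; (r_i+r_j)·cross = 5·-102.5000 = -512.5000
edge 1: (3,8)→(16,34)  cross = 3·34 − 16·8 = -26.0000; (r_i+r_j)·cross = 19·-26.0000 = -494.0000
edge 2: (16,34)→(11.5,37)  cross = 16·37 − 11.5·34 = 201.0000; (r_i+r_j)·cross = 27.5·201.0000 = 5527.5000
edge 3: (11.5,37)→(2,39.5)  cross = 11.5·39.5 − 2·37 = 380.2500; (r_i+r_j)·cross = 13.5·380.2500 = 5133.3750
Σcross = 452.7500 → A = |Σcross|/2 = 226.3750 mm²
Σ(r_i+r_j)·cross = 9654.3750 → first moment M = |Σ|/6 = 1609.0625
R_c = M/A = 1609.0625/226.3750 = 7.1080 mm
θ = 324° = 5.654867 rad
V = θ·R_c·A = 5.654867·7.1080·226.3750 = 9099.034 mm³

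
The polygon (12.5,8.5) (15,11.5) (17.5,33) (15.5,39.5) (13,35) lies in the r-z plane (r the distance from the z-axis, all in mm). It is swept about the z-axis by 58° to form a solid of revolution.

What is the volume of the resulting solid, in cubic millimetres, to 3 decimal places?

Volume = 1419.485 mm³

Profile (r,z), 5 vertices: (12.5,8.5) (15,11.5) (17.5,33) (15.5,39.5) (13,35)
edge 0: (12.5,8.5)→(15,11.5)  cross = 12.5·11.5 − 15·8.5 = 16.2500; (r_i+r_j)·cross = 27.5·16.2500 = 446.8750
edge 1: (15,11.5)→(17.5,33)  cross = 15·33 − 17.5·11.5 = 293.7500; (r_i+r_j)·cross = 32.5·293.7500 = 9546.8750
edge 2: (17.5,33)→(15.5,39.5)  cross = 17.5·39.5 − 15.5·33 = 179.7500; (r_i+r_j)·cross = 33·179.7500 = 5931.7500
edge 3: (15.5,39.5)→(13,35)  cross = 15.5·35 − 13·39.5 = 29.0000; (r_i+r_j)·cross = 28.5·29.0000 = 826.5000
edge 4: (13,35)→(12.5,8.5)  cross = 13·8.5 − 12.5·35 = -327.0000; (r_i+r_j)·cross = 25.5·-327.0000 = -8338.5000
Σcross = 191.7500 → A = |Σcross|/2 = 95.8750 mm²
Σ(r_i+r_j)·cross = 8413.5000 → first moment M = |Σ|/6 = 1402.2500
R_c = M/A = 1402.2500/95.8750 = 14.6258 mm
θ = 58° = 1.012291 rad
V = θ·R_c·A = 1.012291·14.6258·95.8750 = 1419.485 mm³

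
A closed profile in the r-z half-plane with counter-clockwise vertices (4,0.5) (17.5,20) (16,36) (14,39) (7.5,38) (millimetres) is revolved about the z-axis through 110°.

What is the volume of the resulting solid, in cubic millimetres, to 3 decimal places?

Volume = 6067.164 mm³

Profile (r,z), 5 vertices: (4,0.5) (17.5,20) (16,36) (14,39) (7.5,38)
edge 0: (4,0.5)→(17.5,20)  cross = 4·20 − 17.5·0.5 = 71.2500; (r_i+r_j)·cross = 21.5·71.2500 = 1531.8750
edge 1: (17.5,20)→(16,36)  cross = 17.5·36 − 16·20 = 310.0000; (r_i+r_j)·cross = 33.5·310.0000 = 10385.0000
edge 2: (16,36)→(14,39)  cross = 16·39 − 14·36 = 120.0000; (r_i+r_j)·cross = 30·120.0000 = 3600.0000
edge 3: (14,39)→(7.5,38)  cross = 14·38 − 7.5·39 = 239.5000; (r_i+r_j)·cross = 21.5·239.5000 = 5149.2500
edge 4: (7.5,38)→(4,0.5)  cross = 7.5·0.5 − 4·38 = -148.2500; (r_i+r_j)·cross = 11.5·-148.2500 = -1704.8750
Σcross = 592.5000 → A = |Σcross|/2 = 296.2500 mm²
Σ(r_i+r_j)·cross = 18961.2500 → first moment M = |Σ|/6 = 3160.2083
R_c = M/A = 3160.2083/296.2500 = 10.6674 mm
θ = 110° = 1.919862 rad
V = θ·R_c·A = 1.919862·10.6674·296.2500 = 6067.164 mm³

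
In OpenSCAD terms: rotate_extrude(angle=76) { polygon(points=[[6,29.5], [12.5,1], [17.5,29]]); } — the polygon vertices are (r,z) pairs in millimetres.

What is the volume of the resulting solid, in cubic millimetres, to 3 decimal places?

Volume = 2582.599 mm³

Profile (r,z), 3 vertices: (6,29.5) (12.5,1) (17.5,29)
edge 0: (6,29.5)→(12.5,1)  cross = 6·1 − 12.5·29.5 = -362.7500; (r_i+r_j)·cross = 18.5·-362.7500 = -6710.8750
edge 1: (12.5,1)→(17.5,29)  cross = 12.5·29 − 17.5·1 = 345.0000; (r_i+r_j)·cross = 30·345.0000 = 10350.0000
edge 2: (17.5,29)→(6,29.5)  cross = 17.5·29.5 − 6·29 = 342.2500; (r_i+r_j)·cross = 23.5·342.2500 = 8042.8750
Σcross = 324.5000 → A = |Σcross|/2 = 162.2500 mm²
Σ(r_i+r_j)·cross = 11682.0000 → first moment M = |Σ|/6 = 1947.0000
R_c = M/A = 1947.0000/162.2500 = 12.0000 mm
θ = 76° = 1.326450 rad
V = θ·R_c·A = 1.326450·12.0000·162.2500 = 2582.599 mm³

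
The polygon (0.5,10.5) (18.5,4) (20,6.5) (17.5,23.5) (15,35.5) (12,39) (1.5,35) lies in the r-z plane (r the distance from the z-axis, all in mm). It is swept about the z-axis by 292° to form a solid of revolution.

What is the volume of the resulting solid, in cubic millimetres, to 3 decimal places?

Volume = 24768.635 mm³

Profile (r,z), 7 vertices: (0.5,10.5) (18.5,4) (20,6.5) (17.5,23.5) (15,35.5) (12,39) (1.5,35)
edge 0: (0.5,10.5)→(18.5,4)  cross = 0.5·4 − 18.5·10.5 = -192.2500; (r_i+r_j)·cross = 19·-192.2500 = -3652.7500
edge 1: (18.5,4)→(20,6.5)  cross = 18.5·6.5 − 20·4 = 40.2500; (r_i+r_j)·cross = 38.5·40.2500 = 1549.6250
edge 2: (20,6.5)→(17.5,23.5)  cross = 20·23.5 − 17.5·6.5 = 356.2500; (r_i+r_j)·cross = 37.5·356.2500 = 13359.3750
edge 3: (17.5,23.5)→(15,35.5)  cross = 17.5·35.5 − 15·23.5 = 268.7500; (r_i+r_j)·cross = 32.5·268.7500 = 8734.3750
edge 4: (15,35.5)→(12,39)  cross = 15·39 − 12·35.5 = 159.0000; (r_i+r_j)·cross = 27·159.0000 = 4293.0000
edge 5: (12,39)→(1.5,35)  cross = 12·35 − 1.5·39 = 361.5000; (r_i+r_j)·cross = 13.5·361.5000 = 4880.2500
edge 6: (1.5,35)→(0.5,10.5)  cross = 1.5·10.5 − 0.5·35 = -1.7500; (r_i+r_j)·cross = 2·-1.7500 = -3.5000
Σcross = 991.7500 → A = |Σcross|/2 = 495.8750 mm²
Σ(r_i+r_j)·cross = 29160.3750 → first moment M = |Σ|/6 = 4860.0625
R_c = M/A = 4860.0625/495.8750 = 9.8010 mm
θ = 292° = 5.096361 rad
V = θ·R_c·A = 5.096361·9.8010·495.8750 = 24768.635 mm³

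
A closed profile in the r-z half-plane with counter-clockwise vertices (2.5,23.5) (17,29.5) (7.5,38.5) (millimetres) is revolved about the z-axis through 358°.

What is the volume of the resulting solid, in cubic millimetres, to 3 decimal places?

Profile (r,z), 3 vertices: (2.5,23.5) (17,29.5) (7.5,38.5)
edge 0: (2.5,23.5)→(17,29.5)  cross = 2.5·29.5 − 17·23.5 = -325.7500; (r_i+r_j)·cross = 19.5·-325.7500 = -6352.1250
edge 1: (17,29.5)→(7.5,38.5)  cross = 17·38.5 − 7.5·29.5 = 433.2500; (r_i+r_j)·cross = 24.5·433.2500 = 10614.6250
edge 2: (7.5,38.5)→(2.5,23.5)  cross = 7.5·23.5 − 2.5·38.5 = 80.0000; (r_i+r_j)·cross = 10·80.0000 = 800.0000
Σcross = 187.5000 → A = |Σcross|/2 = 93.7500 mm²
Σ(r_i+r_j)·cross = 5062.5000 → first moment M = |Σ|/6 = 843.7500
R_c = M/A = 843.7500/93.7500 = 9.0000 mm
θ = 358° = 6.248279 rad
V = θ·R_c·A = 6.248279·9.0000·93.7500 = 5271.985 mm³

Volume = 5271.985 mm³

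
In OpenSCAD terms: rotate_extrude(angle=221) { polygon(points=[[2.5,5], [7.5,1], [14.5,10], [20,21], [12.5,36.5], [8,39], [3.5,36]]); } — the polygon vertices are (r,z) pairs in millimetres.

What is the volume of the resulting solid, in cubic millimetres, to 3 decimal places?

Profile (r,z), 7 vertices: (2.5,5) (7.5,1) (14.5,10) (20,21) (12.5,36.5) (8,39) (3.5,36)
edge 0: (2.5,5)→(7.5,1)  cross = 2.5·1 − 7.5·5 = -35.0000; (r_i+r_j)·cross = 10·-35.0000 = -350.0000
edge 1: (7.5,1)→(14.5,10)  cross = 7.5·10 − 14.5·1 = 60.5000; (r_i+r_j)·cross = 22·60.5000 = 1331.0000
edge 2: (14.5,10)→(20,21)  cross = 14.5·21 − 20·10 = 104.5000; (r_i+r_j)·cross = 34.5·104.5000 = 3605.2500
edge 3: (20,21)→(12.5,36.5)  cross = 20·36.5 − 12.5·21 = 467.5000; (r_i+r_j)·cross = 32.5·467.5000 = 15193.7500
edge 4: (12.5,36.5)→(8,39)  cross = 12.5·39 − 8·36.5 = 195.5000; (r_i+r_j)·cross = 20.5·195.5000 = 4007.7500
edge 5: (8,39)→(3.5,36)  cross = 8·36 − 3.5·39 = 151.5000; (r_i+r_j)·cross = 11.5·151.5000 = 1742.2500
edge 6: (3.5,36)→(2.5,5)  cross = 3.5·5 − 2.5·36 = -72.5000; (r_i+r_j)·cross = 6·-72.5000 = -435.0000
Σcross = 872.0000 → A = |Σcross|/2 = 436.0000 mm²
Σ(r_i+r_j)·cross = 25095.0000 → first moment M = |Σ|/6 = 4182.5000
R_c = M/A = 4182.5000/436.0000 = 9.5929 mm
θ = 221° = 3.857178 rad
V = θ·R_c·A = 3.857178·9.5929·436.0000 = 16132.646 mm³

Volume = 16132.646 mm³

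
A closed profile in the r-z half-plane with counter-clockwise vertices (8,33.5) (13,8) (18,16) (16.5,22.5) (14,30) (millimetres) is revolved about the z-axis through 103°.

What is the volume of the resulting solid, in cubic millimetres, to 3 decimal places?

Volume = 2868.812 mm³

Profile (r,z), 5 vertices: (8,33.5) (13,8) (18,16) (16.5,22.5) (14,30)
edge 0: (8,33.5)→(13,8)  cross = 8·8 − 13·33.5 = -371.5000; (r_i+r_j)·cross = 21·-371.5000 = -7801.5000
edge 1: (13,8)→(18,16)  cross = 13·16 − 18·8 = 64.0000; (r_i+r_j)·cross = 31·64.0000 = 1984.0000
edge 2: (18,16)→(16.5,22.5)  cross = 18·22.5 − 16.5·16 = 141.0000; (r_i+r_j)·cross = 34.5·141.0000 = 4864.5000
edge 3: (16.5,22.5)→(14,30)  cross = 16.5·30 − 14·22.5 = 180.0000; (r_i+r_j)·cross = 30.5·180.0000 = 5490.0000
edge 4: (14,30)→(8,33.5)  cross = 14·33.5 − 8·30 = 229.0000; (r_i+r_j)·cross = 22·229.0000 = 5038.0000
Σcross = 242.5000 → A = |Σcross|/2 = 121.2500 mm²
Σ(r_i+r_j)·cross = 9575.0000 → first moment M = |Σ|/6 = 1595.8333
R_c = M/A = 1595.8333/121.2500 = 13.1615 mm
θ = 103° = 1.797689 rad
V = θ·R_c·A = 1.797689·13.1615·121.2500 = 2868.812 mm³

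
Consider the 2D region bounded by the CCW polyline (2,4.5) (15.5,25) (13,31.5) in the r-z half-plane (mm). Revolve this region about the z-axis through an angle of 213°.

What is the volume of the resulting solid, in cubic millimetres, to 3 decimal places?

Profile (r,z), 3 vertices: (2,4.5) (15.5,25) (13,31.5)
edge 0: (2,4.5)→(15.5,25)  cross = 2·25 − 15.5·4.5 = -19.7500; (r_i+r_j)·cross = 17.5·-19.7500 = -345.6250
edge 1: (15.5,25)→(13,31.5)  cross = 15.5·31.5 − 13·25 = 163.2500; (r_i+r_j)·cross = 28.5·163.2500 = 4652.6250
edge 2: (13,31.5)→(2,4.5)  cross = 13·4.5 − 2·31.5 = -4.5000; (r_i+r_j)·cross = 15·-4.5000 = -67.5000
Σcross = 139.0000 → A = |Σcross|/2 = 69.5000 mm²
Σ(r_i+r_j)·cross = 4239.5000 → first moment M = |Σ|/6 = 706.5833
R_c = M/A = 706.5833/69.5000 = 10.1667 mm
θ = 213° = 3.717551 rad
V = θ·R_c·A = 3.717551·10.1667·69.5000 = 2626.760 mm³

Volume = 2626.760 mm³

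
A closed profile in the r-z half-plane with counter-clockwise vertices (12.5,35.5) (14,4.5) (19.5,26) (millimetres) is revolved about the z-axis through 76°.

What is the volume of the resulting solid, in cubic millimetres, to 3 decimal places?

Profile (r,z), 3 vertices: (12.5,35.5) (14,4.5) (19.5,26)
edge 0: (12.5,35.5)→(14,4.5)  cross = 12.5·4.5 − 14·35.5 = -440.7500; (r_i+r_j)·cross = 26.5·-440.7500 = -11679.8750
edge 1: (14,4.5)→(19.5,26)  cross = 14·26 − 19.5·4.5 = 276.2500; (r_i+r_j)·cross = 33.5·276.2500 = 9254.3750
edge 2: (19.5,26)→(12.5,35.5)  cross = 19.5·35.5 − 12.5·26 = 367.2500; (r_i+r_j)·cross = 32·367.2500 = 11752.0000
Σcross = 202.7500 → A = |Σcross|/2 = 101.3750 mm²
Σ(r_i+r_j)·cross = 9326.5000 → first moment M = |Σ|/6 = 1554.4167
R_c = M/A = 1554.4167/101.3750 = 15.3333 mm
θ = 76° = 1.326450 rad
V = θ·R_c·A = 1.326450·15.3333·101.3750 = 2061.856 mm³

Volume = 2061.856 mm³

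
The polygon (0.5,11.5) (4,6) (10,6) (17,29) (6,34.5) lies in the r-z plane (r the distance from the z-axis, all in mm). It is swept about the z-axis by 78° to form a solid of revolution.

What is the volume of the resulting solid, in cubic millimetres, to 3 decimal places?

Volume = 3222.417 mm³

Profile (r,z), 5 vertices: (0.5,11.5) (4,6) (10,6) (17,29) (6,34.5)
edge 0: (0.5,11.5)→(4,6)  cross = 0.5·6 − 4·11.5 = -43.0000; (r_i+r_j)·cross = 4.5·-43.0000 = -193.5000
edge 1: (4,6)→(10,6)  cross = 4·6 − 10·6 = -36.0000; (r_i+r_j)·cross = 14·-36.0000 = -504.0000
edge 2: (10,6)→(17,29)  cross = 10·29 − 17·6 = 188.0000; (r_i+r_j)·cross = 27·188.0000 = 5076.0000
edge 3: (17,29)→(6,34.5)  cross = 17·34.5 − 6·29 = 412.5000; (r_i+r_j)·cross = 23·412.5000 = 9487.5000
edge 4: (6,34.5)→(0.5,11.5)  cross = 6·11.5 − 0.5·34.5 = 51.7500; (r_i+r_j)·cross = 6.5·51.7500 = 336.3750
Σcross = 573.2500 → A = |Σcross|/2 = 286.6250 mm²
Σ(r_i+r_j)·cross = 14202.3750 → first moment M = |Σ|/6 = 2367.0625
R_c = M/A = 2367.0625/286.6250 = 8.2584 mm
θ = 78° = 1.361357 rad
V = θ·R_c·A = 1.361357·8.2584·286.6250 = 3222.417 mm³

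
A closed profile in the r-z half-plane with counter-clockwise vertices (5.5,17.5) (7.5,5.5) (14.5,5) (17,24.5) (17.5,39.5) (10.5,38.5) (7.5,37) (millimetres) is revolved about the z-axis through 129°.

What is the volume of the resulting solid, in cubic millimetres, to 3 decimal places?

Volume = 8538.155 mm³

Profile (r,z), 7 vertices: (5.5,17.5) (7.5,5.5) (14.5,5) (17,24.5) (17.5,39.5) (10.5,38.5) (7.5,37)
edge 0: (5.5,17.5)→(7.5,5.5)  cross = 5.5·5.5 − 7.5·17.5 = -101.0000; (r_i+r_j)·cross = 13·-101.0000 = -1313.0000
edge 1: (7.5,5.5)→(14.5,5)  cross = 7.5·5 − 14.5·5.5 = -42.2500; (r_i+r_j)·cross = 22·-42.2500 = -929.5000
edge 2: (14.5,5)→(17,24.5)  cross = 14.5·24.5 − 17·5 = 270.2500; (r_i+r_j)·cross = 31.5·270.2500 = 8512.8750
edge 3: (17,24.5)→(17.5,39.5)  cross = 17·39.5 − 17.5·24.5 = 242.7500; (r_i+r_j)·cross = 34.5·242.7500 = 8374.8750
edge 4: (17.5,39.5)→(10.5,38.5)  cross = 17.5·38.5 − 10.5·39.5 = 259.0000; (r_i+r_j)·cross = 28·259.0000 = 7252.0000
edge 5: (10.5,38.5)→(7.5,37)  cross = 10.5·37 − 7.5·38.5 = 99.7500; (r_i+r_j)·cross = 18·99.7500 = 1795.5000
edge 6: (7.5,37)→(5.5,17.5)  cross = 7.5·17.5 − 5.5·37 = -72.2500; (r_i+r_j)·cross = 13·-72.2500 = -939.2500
Σcross = 656.2500 → A = |Σcross|/2 = 328.1250 mm²
Σ(r_i+r_j)·cross = 22753.5000 → first moment M = |Σ|/6 = 3792.2500
R_c = M/A = 3792.2500/328.1250 = 11.5573 mm
θ = 129° = 2.251475 rad
V = θ·R_c·A = 2.251475·11.5573·328.1250 = 8538.155 mm³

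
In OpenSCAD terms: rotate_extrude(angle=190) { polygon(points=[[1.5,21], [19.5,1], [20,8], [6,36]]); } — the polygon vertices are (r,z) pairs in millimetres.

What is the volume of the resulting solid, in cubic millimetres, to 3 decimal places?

Volume = 8188.619 mm³

Profile (r,z), 4 vertices: (1.5,21) (19.5,1) (20,8) (6,36)
edge 0: (1.5,21)→(19.5,1)  cross = 1.5·1 − 19.5·21 = -408.0000; (r_i+r_j)·cross = 21·-408.0000 = -8568.0000
edge 1: (19.5,1)→(20,8)  cross = 19.5·8 − 20·1 = 136.0000; (r_i+r_j)·cross = 39.5·136.0000 = 5372.0000
edge 2: (20,8)→(6,36)  cross = 20·36 − 6·8 = 672.0000; (r_i+r_j)·cross = 26·672.0000 = 17472.0000
edge 3: (6,36)→(1.5,21)  cross = 6·21 − 1.5·36 = 72.0000; (r_i+r_j)·cross = 7.5·72.0000 = 540.0000
Σcross = 472.0000 → A = |Σcross|/2 = 236.0000 mm²
Σ(r_i+r_j)·cross = 14816.0000 → first moment M = |Σ|/6 = 2469.3333
R_c = M/A = 2469.3333/236.0000 = 10.4633 mm
θ = 190° = 3.316126 rad
V = θ·R_c·A = 3.316126·10.4633·236.0000 = 8188.619 mm³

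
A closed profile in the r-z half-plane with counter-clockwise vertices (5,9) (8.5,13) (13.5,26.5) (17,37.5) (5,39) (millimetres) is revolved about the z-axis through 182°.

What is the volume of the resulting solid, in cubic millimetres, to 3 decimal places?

Profile (r,z), 5 vertices: (5,9) (8.5,13) (13.5,26.5) (17,37.5) (5,39)
edge 0: (5,9)→(8.5,13)  cross = 5·13 − 8.5·9 = -11.5000; (r_i+r_j)·cross = 13.5·-11.5000 = -155.2500
edge 1: (8.5,13)→(13.5,26.5)  cross = 8.5·26.5 − 13.5·13 = 49.7500; (r_i+r_j)·cross = 22·49.7500 = 1094.5000
edge 2: (13.5,26.5)→(17,37.5)  cross = 13.5·37.5 − 17·26.5 = 55.7500; (r_i+r_j)·cross = 30.5·55.7500 = 1700.3750
edge 3: (17,37.5)→(5,39)  cross = 17·39 − 5·37.5 = 475.5000; (r_i+r_j)·cross = 22·475.5000 = 10461.0000
edge 4: (5,39)→(5,9)  cross = 5·9 − 5·39 = -150.0000; (r_i+r_j)·cross = 10·-150.0000 = -1500.0000
Σcross = 419.5000 → A = |Σcross|/2 = 209.7500 mm²
Σ(r_i+r_j)·cross = 11600.6250 → first moment M = |Σ|/6 = 1933.4375
R_c = M/A = 1933.4375/209.7500 = 9.2178 mm
θ = 182° = 3.176499 rad
V = θ·R_c·A = 3.176499·9.2178·209.7500 = 6141.563 mm³

Volume = 6141.563 mm³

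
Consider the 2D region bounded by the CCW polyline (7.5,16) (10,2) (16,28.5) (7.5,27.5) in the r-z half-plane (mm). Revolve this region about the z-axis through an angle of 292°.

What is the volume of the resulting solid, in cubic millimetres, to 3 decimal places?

Profile (r,z), 4 vertices: (7.5,16) (10,2) (16,28.5) (7.5,27.5)
edge 0: (7.5,16)→(10,2)  cross = 7.5·2 − 10·16 = -145.0000; (r_i+r_j)·cross = 17.5·-145.0000 = -2537.5000
edge 1: (10,2)→(16,28.5)  cross = 10·28.5 − 16·2 = 253.0000; (r_i+r_j)·cross = 26·253.0000 = 6578.0000
edge 2: (16,28.5)→(7.5,27.5)  cross = 16·27.5 − 7.5·28.5 = 226.2500; (r_i+r_j)·cross = 23.5·226.2500 = 5316.8750
edge 3: (7.5,27.5)→(7.5,16)  cross = 7.5·16 − 7.5·27.5 = -86.2500; (r_i+r_j)·cross = 15·-86.2500 = -1293.7500
Σcross = 248.0000 → A = |Σcross|/2 = 124.0000 mm²
Σ(r_i+r_j)·cross = 8063.6250 → first moment M = |Σ|/6 = 1343.9375
R_c = M/A = 1343.9375/124.0000 = 10.8382 mm
θ = 292° = 5.096361 rad
V = θ·R_c·A = 5.096361·10.8382·124.0000 = 6849.191 mm³

Volume = 6849.191 mm³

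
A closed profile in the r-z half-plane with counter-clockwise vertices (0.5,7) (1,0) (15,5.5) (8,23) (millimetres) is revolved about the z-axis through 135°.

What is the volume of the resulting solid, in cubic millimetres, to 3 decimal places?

Profile (r,z), 4 vertices: (0.5,7) (1,0) (15,5.5) (8,23)
edge 0: (0.5,7)→(1,0)  cross = 0.5·0 − 1·7 = -7.0000; (r_i+r_j)·cross = 1.5·-7.0000 = -10.5000
edge 1: (1,0)→(15,5.5)  cross = 1·5.5 − 15·0 = 5.5000; (r_i+r_j)·cross = 16·5.5000 = 88.0000
edge 2: (15,5.5)→(8,23)  cross = 15·23 − 8·5.5 = 301.0000; (r_i+r_j)·cross = 23·301.0000 = 6923.0000
edge 3: (8,23)→(0.5,7)  cross = 8·7 − 0.5·23 = 44.5000; (r_i+r_j)·cross = 8.5·44.5000 = 378.2500
Σcross = 344.0000 → A = |Σcross|/2 = 172.0000 mm²
Σ(r_i+r_j)·cross = 7378.7500 → first moment M = |Σ|/6 = 1229.7917
R_c = M/A = 1229.7917/172.0000 = 7.1500 mm
θ = 135° = 2.356194 rad
V = θ·R_c·A = 2.356194·7.1500·172.0000 = 2897.628 mm³

Volume = 2897.628 mm³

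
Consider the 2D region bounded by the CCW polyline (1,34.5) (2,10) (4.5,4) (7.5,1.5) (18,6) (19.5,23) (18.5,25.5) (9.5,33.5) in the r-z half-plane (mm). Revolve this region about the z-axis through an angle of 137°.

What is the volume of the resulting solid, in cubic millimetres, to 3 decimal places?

Volume = 10873.980 mm³

Profile (r,z), 8 vertices: (1,34.5) (2,10) (4.5,4) (7.5,1.5) (18,6) (19.5,23) (18.5,25.5) (9.5,33.5)
edge 0: (1,34.5)→(2,10)  cross = 1·10 − 2·34.5 = -59.0000; (r_i+r_j)·cross = 3·-59.0000 = -177.0000
edge 1: (2,10)→(4.5,4)  cross = 2·4 − 4.5·10 = -37.0000; (r_i+r_j)·cross = 6.5·-37.0000 = -240.5000
edge 2: (4.5,4)→(7.5,1.5)  cross = 4.5·1.5 − 7.5·4 = -23.2500; (r_i+r_j)·cross = 12·-23.2500 = -279.0000
edge 3: (7.5,1.5)→(18,6)  cross = 7.5·6 − 18·1.5 = 18.0000; (r_i+r_j)·cross = 25.5·18.0000 = 459.0000
edge 4: (18,6)→(19.5,23)  cross = 18·23 − 19.5·6 = 297.0000; (r_i+r_j)·cross = 37.5·297.0000 = 11137.5000
edge 5: (19.5,23)→(18.5,25.5)  cross = 19.5·25.5 − 18.5·23 = 71.7500; (r_i+r_j)·cross = 38·71.7500 = 2726.5000
edge 6: (18.5,25.5)→(9.5,33.5)  cross = 18.5·33.5 − 9.5·25.5 = 377.5000; (r_i+r_j)·cross = 28·377.5000 = 10570.0000
edge 7: (9.5,33.5)→(1,34.5)  cross = 9.5·34.5 − 1·33.5 = 294.2500; (r_i+r_j)·cross = 10.5·294.2500 = 3089.6250
Σcross = 939.2500 → A = |Σcross|/2 = 469.6250 mm²
Σ(r_i+r_j)·cross = 27286.1250 → first moment M = |Σ|/6 = 4547.6875
R_c = M/A = 4547.6875/469.6250 = 9.6837 mm
θ = 137° = 2.391101 rad
V = θ·R_c·A = 2.391101·9.6837·469.6250 = 10873.980 mm³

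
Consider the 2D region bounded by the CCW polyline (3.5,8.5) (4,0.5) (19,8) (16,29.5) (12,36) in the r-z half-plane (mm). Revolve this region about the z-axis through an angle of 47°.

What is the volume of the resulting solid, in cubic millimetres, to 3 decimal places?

Volume = 2906.220 mm³

Profile (r,z), 5 vertices: (3.5,8.5) (4,0.5) (19,8) (16,29.5) (12,36)
edge 0: (3.5,8.5)→(4,0.5)  cross = 3.5·0.5 − 4·8.5 = -32.2500; (r_i+r_j)·cross = 7.5·-32.2500 = -241.8750
edge 1: (4,0.5)→(19,8)  cross = 4·8 − 19·0.5 = 22.5000; (r_i+r_j)·cross = 23·22.5000 = 517.5000
edge 2: (19,8)→(16,29.5)  cross = 19·29.5 − 16·8 = 432.5000; (r_i+r_j)·cross = 35·432.5000 = 15137.5000
edge 3: (16,29.5)→(12,36)  cross = 16·36 − 12·29.5 = 222.0000; (r_i+r_j)·cross = 28·222.0000 = 6216.0000
edge 4: (12,36)→(3.5,8.5)  cross = 12·8.5 − 3.5·36 = -24.0000; (r_i+r_j)·cross = 15.5·-24.0000 = -372.0000
Σcross = 620.7500 → A = |Σcross|/2 = 310.3750 mm²
Σ(r_i+r_j)·cross = 21257.1250 → first moment M = |Σ|/6 = 3542.8542
R_c = M/A = 3542.8542/310.3750 = 11.4148 mm
θ = 47° = 0.820305 rad
V = θ·R_c·A = 0.820305·11.4148·310.3750 = 2906.220 mm³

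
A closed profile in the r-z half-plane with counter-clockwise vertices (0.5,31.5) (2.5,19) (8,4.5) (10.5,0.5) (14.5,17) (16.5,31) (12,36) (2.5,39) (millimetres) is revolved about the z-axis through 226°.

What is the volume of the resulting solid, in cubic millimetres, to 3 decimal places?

Volume = 12504.052 mm³

Profile (r,z), 8 vertices: (0.5,31.5) (2.5,19) (8,4.5) (10.5,0.5) (14.5,17) (16.5,31) (12,36) (2.5,39)
edge 0: (0.5,31.5)→(2.5,19)  cross = 0.5·19 − 2.5·31.5 = -69.2500; (r_i+r_j)·cross = 3·-69.2500 = -207.7500
edge 1: (2.5,19)→(8,4.5)  cross = 2.5·4.5 − 8·19 = -140.7500; (r_i+r_j)·cross = 10.5·-140.7500 = -1477.8750
edge 2: (8,4.5)→(10.5,0.5)  cross = 8·0.5 − 10.5·4.5 = -43.2500; (r_i+r_j)·cross = 18.5·-43.2500 = -800.1250
edge 3: (10.5,0.5)→(14.5,17)  cross = 10.5·17 − 14.5·0.5 = 171.2500; (r_i+r_j)·cross = 25·171.2500 = 4281.2500
edge 4: (14.5,17)→(16.5,31)  cross = 14.5·31 − 16.5·17 = 169.0000; (r_i+r_j)·cross = 31·169.0000 = 5239.0000
edge 5: (16.5,31)→(12,36)  cross = 16.5·36 − 12·31 = 222.0000; (r_i+r_j)·cross = 28.5·222.0000 = 6327.0000
edge 6: (12,36)→(2.5,39)  cross = 12·39 − 2.5·36 = 378.0000; (r_i+r_j)·cross = 14.5·378.0000 = 5481.0000
edge 7: (2.5,39)→(0.5,31.5)  cross = 2.5·31.5 − 0.5·39 = 59.2500; (r_i+r_j)·cross = 3·59.2500 = 177.7500
Σcross = 746.2500 → A = |Σcross|/2 = 373.1250 mm²
Σ(r_i+r_j)·cross = 19020.2500 → first moment M = |Σ|/6 = 3170.0417
R_c = M/A = 3170.0417/373.1250 = 8.4959 mm
θ = 226° = 3.944444 rad
V = θ·R_c·A = 3.944444·8.4959·373.1250 = 12504.052 mm³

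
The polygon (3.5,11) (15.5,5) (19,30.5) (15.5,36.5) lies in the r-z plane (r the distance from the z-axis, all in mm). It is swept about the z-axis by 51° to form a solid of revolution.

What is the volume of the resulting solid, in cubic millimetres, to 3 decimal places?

Volume = 2752.467 mm³

Profile (r,z), 4 vertices: (3.5,11) (15.5,5) (19,30.5) (15.5,36.5)
edge 0: (3.5,11)→(15.5,5)  cross = 3.5·5 − 15.5·11 = -153.0000; (r_i+r_j)·cross = 19·-153.0000 = -2907.0000
edge 1: (15.5,5)→(19,30.5)  cross = 15.5·30.5 − 19·5 = 377.7500; (r_i+r_j)·cross = 34.5·377.7500 = 13032.3750
edge 2: (19,30.5)→(15.5,36.5)  cross = 19·36.5 − 15.5·30.5 = 220.7500; (r_i+r_j)·cross = 34.5·220.7500 = 7615.8750
edge 3: (15.5,36.5)→(3.5,11)  cross = 15.5·11 − 3.5·36.5 = 42.7500; (r_i+r_j)·cross = 19·42.7500 = 812.2500
Σcross = 488.2500 → A = |Σcross|/2 = 244.1250 mm²
Σ(r_i+r_j)·cross = 18553.5000 → first moment M = |Σ|/6 = 3092.2500
R_c = M/A = 3092.2500/244.1250 = 12.6667 mm
θ = 51° = 0.890118 rad
V = θ·R_c·A = 0.890118·12.6667·244.1250 = 2752.467 mm³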